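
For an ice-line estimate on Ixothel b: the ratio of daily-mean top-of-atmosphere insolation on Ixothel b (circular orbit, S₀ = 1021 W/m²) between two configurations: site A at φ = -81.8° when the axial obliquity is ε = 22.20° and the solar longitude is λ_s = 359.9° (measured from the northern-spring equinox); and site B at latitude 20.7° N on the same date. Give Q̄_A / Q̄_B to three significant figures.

— Configuration A (φ=-81.8°):
Solar declination: sin δ = sin ε · sin λ_s = sin 22.20° × sin 359.9° = -0.00066, so δ = -0.038°.
cos H₀ = −tan(-81.8°) tan(-0.038°) = -0.0046, H₀ = 1.5754 rad.
Bracket: H₀ sin φ sin δ + cos φ cos δ sin H₀ = 1.5754×-0.98978×-0.00066 + 0.14263×1.00000×0.99999 = 0.001029 + 0.142629 = 0.143658.
Q̄ = (S₀/π) × [bracket] = (1021/π) × 0.143658 = 46.688 W/m².
— Configuration B (φ=+20.7°):
cos H₀ = −tan(+20.7°) tan(-0.038°) = 0.0002, H₀ = 1.5705 rad.
Bracket: H₀ sin φ sin δ + cos φ cos δ sin H₀ = 1.5705×0.35347×-0.00066 + 0.93544×1.00000×1.00000 = -0.000366 + 0.935440 = 0.935074.
Q̄ = (S₀/π) × [bracket] = (1021/π) × 0.935074 = 303.89 W/m².
Ratio Q̄_A / Q̄_B = 46.688 / 303.89 = 0.1536.

Q̄_A / Q̄_B ≈ 0.154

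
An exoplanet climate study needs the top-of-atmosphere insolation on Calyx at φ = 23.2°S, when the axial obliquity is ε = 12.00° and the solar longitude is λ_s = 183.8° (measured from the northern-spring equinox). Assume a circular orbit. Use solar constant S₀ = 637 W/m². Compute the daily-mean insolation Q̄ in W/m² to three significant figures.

Solar declination: sin δ = sin ε · sin λ_s = sin 12.00° × sin 183.8° = -0.01378, so δ = -0.790°.
cos H₀ = −tan(-23.2°) tan(-0.790°) = -0.0059, H₀ = 1.5767 rad.
Bracket: H₀ sin φ sin δ + cos φ cos δ sin H₀ = 1.5767×-0.39394×-0.01378 + 0.91914×0.99991×0.99998 = 0.008559 + 0.919039 = 0.927598.
Q̄ = (S₀/π) × [bracket] = (637/π) × 0.927598 = 188.1 W/m².

Q̄ ≈ 188 W/m²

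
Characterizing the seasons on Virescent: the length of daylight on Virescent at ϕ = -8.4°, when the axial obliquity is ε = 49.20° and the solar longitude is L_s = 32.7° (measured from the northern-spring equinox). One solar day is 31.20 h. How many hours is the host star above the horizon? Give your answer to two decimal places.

14.94 h

Solar declination: sin δ = sin ε · sin L_s = sin 49.20° × sin 32.7° = 0.40896, so δ = +24.139°.
cos h₀ = −tan ϕ · tan δ = −tan(-8.4°) × tan(+24.139°) = 0.0662, so h₀ = 1.5046 rad = 86.21°.
Daylight = 2h₀/(2π) × 31.20 h = (1.5046/π) × 31.20 = 14.94 h.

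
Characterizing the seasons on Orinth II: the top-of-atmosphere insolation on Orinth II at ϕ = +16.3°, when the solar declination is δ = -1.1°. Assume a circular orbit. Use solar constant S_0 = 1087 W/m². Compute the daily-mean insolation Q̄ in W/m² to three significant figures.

cos h₀ = −tan(+16.3°) tan(-1.100°) = 0.0056, h₀ = 1.5652 rad.
Bracket: h₀ sin ϕ sin δ + cos ϕ cos δ sin h₀ = 1.5652×0.28067×-0.01920 + 0.95981×0.99982×0.99998 = -0.008435 + 0.959618 = 0.951183.
Q̄ = (S_0/π) × [bracket] = (1087/π) × 0.951183 = 329.1 W/m².

Q̄ ≈ 329 W/m²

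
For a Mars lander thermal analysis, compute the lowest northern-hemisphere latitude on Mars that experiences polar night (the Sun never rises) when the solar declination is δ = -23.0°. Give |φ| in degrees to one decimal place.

|φ| = 67.0°

Polar night requires cos H₀ = −tan φ tan δ ≥ 1, i.e. tan φ tan δ ≤ −1.
The boundary is |tan φ| · |tan δ| = 1, so |φ| = 90° − |δ| = 90° − 23.0° = 67.0° in the northern hemisphere.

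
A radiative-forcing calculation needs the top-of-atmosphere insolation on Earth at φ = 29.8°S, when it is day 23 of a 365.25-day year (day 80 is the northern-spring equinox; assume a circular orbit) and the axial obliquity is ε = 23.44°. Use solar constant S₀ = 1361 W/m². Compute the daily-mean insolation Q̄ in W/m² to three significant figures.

Solar longitude: λ_s = 360° × (23 − 80)/365.25 = -56.181°, i.e. -56.181° + 360° = 303.819°.
sin δ = sin 23.44° × sin 303.819° = -0.33048, so δ = -19.298°.
cos H₀ = −tan(-29.8°) tan(-19.298°) = -0.2005, H₀ = 1.7727 rad.
Bracket: H₀ sin φ sin δ + cos φ cos δ sin H₀ = 1.7727×-0.49697×-0.33048 + 0.86777×0.94381×0.97969 = 0.291146 + 0.802376 = 1.093522.
Q̄ = (S₀/π) × [bracket] = (1361/π) × 1.093522 = 473.7 W/m².

Q̄ ≈ 474 W/m²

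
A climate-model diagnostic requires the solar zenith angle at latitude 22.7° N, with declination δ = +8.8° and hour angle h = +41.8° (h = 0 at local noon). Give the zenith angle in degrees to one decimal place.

θ_z = 42.4°

cos θ_z = sin ϕ sin δ + cos ϕ cos δ cos h = 0.059038 + 0.679634 = 0.738672.
θ_z = arccos(0.738672) = 42.4°.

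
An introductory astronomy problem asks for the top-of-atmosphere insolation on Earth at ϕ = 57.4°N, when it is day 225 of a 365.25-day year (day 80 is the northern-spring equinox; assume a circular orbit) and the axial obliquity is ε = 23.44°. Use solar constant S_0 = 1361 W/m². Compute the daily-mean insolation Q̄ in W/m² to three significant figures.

Solar longitude: L_s = 360° × (225 − 80)/365.25 = 142.916°.
sin δ = sin 23.44° × sin 142.916° = 0.23986, so δ = +13.878°.
cos h₀ = −tan(+57.4°) tan(+13.878°) = -0.3863, h₀ = 1.9675 rad.
Bracket: h₀ sin ϕ sin δ + cos ϕ cos δ sin h₀ = 1.9675×0.84245×0.23986 + 0.53877×0.97081×0.92236 = 0.397573 + 0.482434 = 0.880007.
Q̄ = (S_0/π) × [bracket] = (1361/π) × 0.880007 = 381.2 W/m².

Q̄ ≈ 381 W/m²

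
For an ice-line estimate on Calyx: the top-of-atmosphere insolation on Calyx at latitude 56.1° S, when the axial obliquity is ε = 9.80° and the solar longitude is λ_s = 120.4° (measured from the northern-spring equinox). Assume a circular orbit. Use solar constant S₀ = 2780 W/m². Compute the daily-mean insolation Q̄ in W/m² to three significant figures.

Q̄ ≈ 331 W/m²

Solar declination: sin δ = sin ε · sin λ_s = sin 9.80° × sin 120.4° = 0.14681, so δ = +8.442°.
cos H₀ = −tan(-56.1°) tan(+8.442°) = 0.2209, H₀ = 1.3481 rad.
Bracket: H₀ sin φ sin δ + cos φ cos δ sin H₀ = 1.3481×-0.83001×0.14681 + 0.55775×0.98917×0.97530 = -0.164271 + 0.538082 = 0.373811.
Q̄ = (S₀/π) × [bracket] = (2780/π) × 0.373811 = 330.8 W/m².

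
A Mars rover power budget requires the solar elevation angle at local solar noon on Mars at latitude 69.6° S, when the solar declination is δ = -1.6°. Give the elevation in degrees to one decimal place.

At local noon the hour angle is zero, so the zenith angle equals |ϕ − δ| = |-69.6° − (-1.600°)| = 68.000°.
Elevation = 90° − 68.000° = 22.0°.

22.0°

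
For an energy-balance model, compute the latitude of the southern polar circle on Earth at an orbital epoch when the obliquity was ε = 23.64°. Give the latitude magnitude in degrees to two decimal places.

66.36°

The polar circle is the lowest latitude that experiences at least one full rotation of continuous darkness at the northern-summer solstice; it lies at |φ| = 90° − ε = 90° − 23.64° = 66.36°.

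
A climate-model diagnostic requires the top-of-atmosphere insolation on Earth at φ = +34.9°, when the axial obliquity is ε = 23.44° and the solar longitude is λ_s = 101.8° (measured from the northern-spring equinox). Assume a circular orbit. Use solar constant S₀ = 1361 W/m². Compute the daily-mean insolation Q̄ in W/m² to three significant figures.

Q̄ ≈ 493 W/m²

Solar declination: sin δ = sin ε · sin λ_s = sin 23.44° × sin 101.8° = 0.38938, so δ = +22.916°.
cos H₀ = −tan(+34.9°) tan(+22.916°) = -0.2949, H₀ = 1.8702 rad.
Bracket: H₀ sin φ sin δ + cos φ cos δ sin H₀ = 1.8702×0.57215×0.38938 + 0.82015×0.92108×0.95552 = 0.416650 + 0.721823 = 1.138473.
Q̄ = (S₀/π) × [bracket] = (1361/π) × 1.138473 = 493.2 W/m².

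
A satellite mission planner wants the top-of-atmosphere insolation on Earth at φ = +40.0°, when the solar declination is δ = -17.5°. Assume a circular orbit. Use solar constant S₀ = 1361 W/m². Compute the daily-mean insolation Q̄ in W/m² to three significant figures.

Q̄ ≈ 196 W/m²

cos H₀ = −tan(+40.0°) tan(-17.500°) = 0.2646, H₀ = 1.3030 rad.
Bracket: H₀ sin φ sin δ + cos φ cos δ sin H₀ = 1.3030×0.64279×-0.30071 + 0.76604×0.95372×0.96437 = -0.251861 + 0.704557 = 0.452696.
Q̄ = (S₀/π) × [bracket] = (1361/π) × 0.452696 = 196.1 W/m².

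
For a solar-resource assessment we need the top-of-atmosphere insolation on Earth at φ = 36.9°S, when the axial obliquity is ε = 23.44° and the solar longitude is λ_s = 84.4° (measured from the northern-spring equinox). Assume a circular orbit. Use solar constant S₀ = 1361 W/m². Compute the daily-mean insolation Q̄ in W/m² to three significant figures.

Solar declination: sin δ = sin ε · sin λ_s = sin 23.44° × sin 84.4° = 0.39589, so δ = +23.321°.
cos H₀ = −tan(-36.9°) tan(+23.321°) = 0.3237, H₀ = 1.2412 rad.
Bracket: H₀ sin φ sin δ + cos φ cos δ sin H₀ = 1.2412×-0.60042×0.39589 + 0.79968×0.91830×0.94616 = -0.295034 + 0.694809 = 0.399775.
Q̄ = (S₀/π) × [bracket] = (1361/π) × 0.399775 = 173.2 W/m².

Q̄ ≈ 173 W/m²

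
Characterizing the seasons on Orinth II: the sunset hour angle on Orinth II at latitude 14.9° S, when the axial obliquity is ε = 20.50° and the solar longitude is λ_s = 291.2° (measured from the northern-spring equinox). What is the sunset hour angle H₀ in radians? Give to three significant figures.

H₀ = 1.66 rad

Solar declination: sin δ = sin ε · sin λ_s = sin 20.50° × sin 291.2° = -0.32651, so δ = -19.057°.
cos H₀ = −tan φ · tan δ = −tan(-14.9°) × tan(-19.057°) = -0.0919, so H₀ = 1.6628 rad = 95.27°.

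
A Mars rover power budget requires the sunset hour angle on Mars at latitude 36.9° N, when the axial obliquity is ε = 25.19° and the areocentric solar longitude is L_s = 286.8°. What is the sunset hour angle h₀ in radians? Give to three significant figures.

sin δ = sin 25.19° × sin 286.8° = -0.40746, so δ = -24.045°.
cos h₀ = −tan ϕ · tan δ = −tan(+36.9°) × tan(-24.045°) = 0.3350, so h₀ = 1.2292 rad = 70.43°.

h₀ = 1.23 rad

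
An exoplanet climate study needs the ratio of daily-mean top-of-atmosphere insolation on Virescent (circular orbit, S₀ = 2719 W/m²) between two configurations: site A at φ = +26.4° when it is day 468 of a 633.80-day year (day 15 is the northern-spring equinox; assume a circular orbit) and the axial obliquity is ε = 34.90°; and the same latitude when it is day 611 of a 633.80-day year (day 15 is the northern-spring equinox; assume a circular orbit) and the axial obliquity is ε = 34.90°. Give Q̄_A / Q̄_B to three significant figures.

Q̄_A / Q̄_B ≈ 0.538

— Configuration A (φ=+26.4°):
Solar longitude: λ_s = 360° × (468 − 15)/633.80 = 257.305°.
sin δ = sin 34.90° × sin 257.305° = -0.55816, so δ = -33.929°.
cos H₀ = −tan(+26.4°) tan(-33.929°) = 0.3339, H₀ = 1.2303 rad.
Bracket: H₀ sin φ sin δ + cos φ cos δ sin H₀ = 1.2303×0.44464×-0.55816 + 0.89571×0.82973×0.94260 = -0.305336 + 0.700538 = 0.395202.
Q̄ = (S₀/π) × [bracket] = (2719/π) × 0.395202 = 342.04 W/m².
— Configuration B (φ=+26.4°):
Solar longitude: λ_s = 360° × (611 − 15)/633.80 = 338.530°.
sin δ = sin 34.90° × sin 338.530° = -0.20942, so δ = -12.088°.
cos H₀ = −tan(+26.4°) tan(-12.088°) = 0.1063, H₀ = 1.4643 rad.
Bracket: H₀ sin φ sin δ + cos φ cos δ sin H₀ = 1.4643×0.44464×-0.20942 + 0.89571×0.97783×0.99433 = -0.136351 + 0.870886 = 0.734535.
Q̄ = (S₀/π) × [bracket] = (2719/π) × 0.734535 = 635.73 W/m².
Ratio Q̄_A / Q̄_B = 342.04 / 635.73 = 0.5380.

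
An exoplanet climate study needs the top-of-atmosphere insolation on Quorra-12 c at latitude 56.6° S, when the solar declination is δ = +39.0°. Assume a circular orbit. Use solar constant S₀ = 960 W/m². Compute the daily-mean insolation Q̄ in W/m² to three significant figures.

cos H₀ = −tan(-56.6°) tan(+39.000°) = 1.2281 ≥ 1 ⇒ polar night, H₀ = 0 and Q̄ = 0.

Q̄ ≈ 0.00 W/m²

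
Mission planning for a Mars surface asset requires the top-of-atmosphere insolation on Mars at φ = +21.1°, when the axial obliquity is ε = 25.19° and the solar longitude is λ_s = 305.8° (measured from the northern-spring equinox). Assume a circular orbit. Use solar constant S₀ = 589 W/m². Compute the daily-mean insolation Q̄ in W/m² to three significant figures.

Solar declination: sin δ = sin ε · sin λ_s = sin 25.19° × sin 305.8° = -0.34521, so δ = -20.194°.
cos H₀ = −tan(+21.1°) tan(-20.194°) = 0.1419, H₀ = 1.4284 rad.
Bracket: H₀ sin φ sin δ + cos φ cos δ sin H₀ = 1.4284×0.36000×-0.34521 + 0.93295×0.93853×0.98988 = -0.177515 + 0.866740 = 0.689225.
Q̄ = (S₀/π) × [bracket] = (589/π) × 0.689225 = 129.2 W/m².

Q̄ ≈ 129 W/m²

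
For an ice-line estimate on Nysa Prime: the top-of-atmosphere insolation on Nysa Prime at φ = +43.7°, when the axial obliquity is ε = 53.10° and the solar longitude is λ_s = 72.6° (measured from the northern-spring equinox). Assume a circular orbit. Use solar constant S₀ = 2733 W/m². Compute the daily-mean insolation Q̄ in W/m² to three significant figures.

Solar declination: sin δ = sin ε · sin λ_s = sin 53.10° × sin 72.6° = 0.76309, so δ = +49.737°.
cos H₀ = −tan(+43.7°) tan(+49.737°) = -1.1283 ≤ −1 ⇒ polar day, H₀ = π.
Bracket: H₀ sin φ sin δ + cos φ cos δ sin H₀ = 3.1416×0.69088×0.76309 + 0.72297×0.64629×0.00000 = 1.656263 + 0.000000 = 1.656263.
Q̄ = (S₀/π) × [bracket] = (2733/π) × 1.656263 = 1441 W/m².

Q̄ ≈ 1.44e+03 W/m²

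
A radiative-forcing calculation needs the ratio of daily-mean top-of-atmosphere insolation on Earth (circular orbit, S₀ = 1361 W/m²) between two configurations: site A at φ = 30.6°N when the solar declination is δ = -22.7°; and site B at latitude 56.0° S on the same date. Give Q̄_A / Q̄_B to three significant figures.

Q̄_A / Q̄_B ≈ 0.455

— Configuration A (φ=+30.6°):
cos H₀ = −tan(+30.6°) tan(-22.700°) = 0.2474, H₀ = 1.3208 rad.
Bracket: H₀ sin φ sin δ + cos φ cos δ sin H₀ = 1.3208×0.50904×-0.38591 + 0.86074×0.92254×0.96892 = -0.259463 + 0.769387 = 0.509924.
Q̄ = (S₀/π) × [bracket] = (1361/π) × 0.509924 = 220.91 W/m².
— Configuration B (φ=-56.0°):
cos H₀ = −tan(-56.0°) tan(-22.700°) = -0.6202, H₀ = 2.2398 rad.
Bracket: H₀ sin φ sin δ + cos φ cos δ sin H₀ = 2.2398×-0.82904×-0.38591 + 0.55919×0.92254×0.78447 = 0.716590 + 0.404689 = 1.121279.
Q̄ = (S₀/π) × [bracket] = (1361/π) × 1.121279 = 485.76 W/m².
Ratio Q̄_A / Q̄_B = 220.91 / 485.76 = 0.4548.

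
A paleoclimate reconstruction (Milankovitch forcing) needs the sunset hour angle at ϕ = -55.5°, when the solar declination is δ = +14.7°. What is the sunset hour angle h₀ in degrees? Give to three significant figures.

h₀ = 67.6°

cos h₀ = −tan ϕ · tan δ = −tan(-55.5°) × tan(+14.700°) = 0.3817, so h₀ = 1.1791 rad = 67.56°.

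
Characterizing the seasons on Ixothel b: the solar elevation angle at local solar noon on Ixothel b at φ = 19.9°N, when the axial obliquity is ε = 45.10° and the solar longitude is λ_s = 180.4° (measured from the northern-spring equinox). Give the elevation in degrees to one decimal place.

Solar declination: sin δ = sin ε · sin λ_s = sin 45.10° × sin 180.4° = -0.00495, so δ = -0.283°.
At local noon the hour angle is zero, so the zenith angle equals |φ − δ| = |+19.9° − (-0.283°)| = 20.183°.
Elevation = 90° − 20.183° = 69.8°.

69.8°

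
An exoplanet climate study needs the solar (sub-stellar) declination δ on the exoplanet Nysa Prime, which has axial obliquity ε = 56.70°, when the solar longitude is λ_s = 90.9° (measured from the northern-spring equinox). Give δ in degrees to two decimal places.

δ = +56.69°

sin δ = sin ε · sin λ_s = sin 56.70° × sin 90.9° = 0.835704.
δ = arcsin(0.835704) = +56.69°.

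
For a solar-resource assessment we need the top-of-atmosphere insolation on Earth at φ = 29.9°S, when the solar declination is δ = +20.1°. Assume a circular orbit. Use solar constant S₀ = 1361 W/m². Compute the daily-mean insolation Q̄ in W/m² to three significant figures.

Q̄ ≈ 244 W/m²

cos H₀ = −tan(-29.9°) tan(+20.100°) = 0.2104, H₀ = 1.3588 rad.
Bracket: H₀ sin φ sin δ + cos φ cos δ sin H₀ = 1.3588×-0.49849×0.34366 + 0.86690×0.93909×0.97761 = -0.232777 + 0.795869 = 0.563092.
Q̄ = (S₀/π) × [bracket] = (1361/π) × 0.563092 = 243.9 W/m².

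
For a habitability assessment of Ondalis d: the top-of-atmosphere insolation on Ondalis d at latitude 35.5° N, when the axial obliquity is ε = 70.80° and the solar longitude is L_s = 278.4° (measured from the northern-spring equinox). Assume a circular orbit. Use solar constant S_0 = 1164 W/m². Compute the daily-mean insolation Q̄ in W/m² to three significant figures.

Solar declination: sin δ = sin ε · sin L_s = sin 70.80° × sin 278.4° = -0.93425, so δ = -69.107°.
cos h₀ = −tan(+35.5°) tan(-69.107°) = 1.8686 ≥ 1 ⇒ polar night, h₀ = 0 and Q̄ = 0.

Q̄ ≈ 0.00 W/m²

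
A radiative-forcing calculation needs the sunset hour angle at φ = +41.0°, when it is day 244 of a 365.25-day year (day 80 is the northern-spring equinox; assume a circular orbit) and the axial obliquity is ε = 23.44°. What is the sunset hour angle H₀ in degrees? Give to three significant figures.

Solar longitude: λ_s = 360° × (244 − 80)/365.25 = 161.643°.
sin δ = sin 23.44° × sin 161.643° = 0.12528, so δ = +7.197°.
cos H₀ = −tan φ · tan δ = −tan(+41.0°) × tan(+7.197°) = -0.1098, so H₀ = 1.6808 rad = 96.30°.

H₀ = 96.3°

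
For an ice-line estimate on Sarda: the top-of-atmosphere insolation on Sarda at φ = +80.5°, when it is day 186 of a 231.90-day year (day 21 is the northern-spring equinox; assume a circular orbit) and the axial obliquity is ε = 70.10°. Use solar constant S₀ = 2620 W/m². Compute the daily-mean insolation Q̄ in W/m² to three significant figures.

Solar longitude: λ_s = 360° × (186 − 21)/231.90 = 256.145°.
sin δ = sin 70.10° × sin 256.145° = -0.91293, so δ = -65.913°.
cos H₀ = −tan(+80.5°) tan(-65.913°) = 13.3674 ≥ 1 ⇒ polar night, H₀ = 0 and Q̄ = 0.

Q̄ ≈ 0.00 W/m²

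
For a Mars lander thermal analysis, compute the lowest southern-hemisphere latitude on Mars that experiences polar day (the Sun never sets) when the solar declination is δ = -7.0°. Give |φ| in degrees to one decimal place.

|φ| = 83.0°

Polar day requires cos H₀ = −tan φ tan δ ≤ −1, i.e. tan φ tan δ ≥ 1.
The boundary is |tan φ| · |tan δ| = 1, so |φ| = 90° − |δ| = 90° − 7.0° = 83.0° in the southern hemisphere.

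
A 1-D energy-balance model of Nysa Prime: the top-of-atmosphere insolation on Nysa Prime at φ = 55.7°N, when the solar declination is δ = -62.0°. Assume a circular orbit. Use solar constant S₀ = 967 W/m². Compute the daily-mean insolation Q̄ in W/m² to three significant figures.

cos H₀ = −tan(+55.7°) tan(-62.000°) = 2.7570 ≥ 1 ⇒ polar night, H₀ = 0 and Q̄ = 0.

Q̄ ≈ 0.00 W/m²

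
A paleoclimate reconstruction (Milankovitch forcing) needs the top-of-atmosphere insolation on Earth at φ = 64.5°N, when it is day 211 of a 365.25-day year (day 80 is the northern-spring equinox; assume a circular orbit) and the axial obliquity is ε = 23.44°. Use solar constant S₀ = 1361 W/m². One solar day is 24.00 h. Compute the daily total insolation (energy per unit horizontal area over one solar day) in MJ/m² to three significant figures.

35.4 MJ/m²

Solar longitude: λ_s = 360° × (211 − 80)/365.25 = 129.117°.
sin δ = sin 23.44° × sin 129.117° = 0.30863, so δ = +17.977°.
cos H₀ = −tan(+64.5°) tan(+17.977°) = -0.6803, H₀ = 2.3189 rad.
Bracket: H₀ sin φ sin δ + cos φ cos δ sin H₀ = 2.3189×0.90259×0.30863 + 0.43051×0.95118×0.73297 = 0.645968 + 0.300146 = 0.946114.
Q̄ = (S₀/π) × [bracket] = (1361/π) × 0.946114 = 409.88 W/m².
Daily total = Q̄ × 24.00 h × 3600 s/h = 409.88 × 24.00 × 3600 / 10⁶ = 35.41 MJ/m².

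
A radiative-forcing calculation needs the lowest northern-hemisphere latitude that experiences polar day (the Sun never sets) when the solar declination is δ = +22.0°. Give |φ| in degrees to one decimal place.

|φ| = 68.0°

Polar day requires cos H₀ = −tan φ tan δ ≤ −1, i.e. tan φ tan δ ≥ 1.
The boundary is |tan φ| · |tan δ| = 1, so |φ| = 90° − |δ| = 90° − 22.0° = 68.0° in the northern hemisphere.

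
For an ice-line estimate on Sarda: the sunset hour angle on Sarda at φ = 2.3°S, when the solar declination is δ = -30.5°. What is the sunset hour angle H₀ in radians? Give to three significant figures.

cos H₀ = −tan φ · tan δ = −tan(-2.3°) × tan(-30.500°) = -0.0237, so H₀ = 1.5945 rad = 91.36°.

H₀ = 1.59 rad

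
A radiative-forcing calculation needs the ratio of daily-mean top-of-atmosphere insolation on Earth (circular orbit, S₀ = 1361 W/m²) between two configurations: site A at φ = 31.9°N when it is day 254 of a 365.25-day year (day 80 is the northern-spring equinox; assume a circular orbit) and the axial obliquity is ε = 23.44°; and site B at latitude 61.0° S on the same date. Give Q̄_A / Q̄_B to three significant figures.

Q̄_A / Q̄_B ≈ 2.21

— Configuration A (φ=+31.9°):
Solar longitude: λ_s = 360° × (254 − 80)/365.25 = 171.499°.
sin δ = sin 23.44° × sin 171.499° = 0.05880, so δ = +3.371°.
cos H₀ = −tan(+31.9°) tan(+3.371°) = -0.0367, H₀ = 1.6075 rad.
Bracket: H₀ sin φ sin δ + cos φ cos δ sin H₀ = 1.6075×0.52844×0.05880 + 0.84897×0.99827×0.99933 = 0.049949 + 0.846933 = 0.896882.
Q̄ = (S₀/π) × [bracket] = (1361/π) × 0.896882 = 388.55 W/m².
— Configuration B (φ=-61.0°):
cos H₀ = −tan(-61.0°) tan(+3.371°) = 0.1063, H₀ = 1.4643 rad.
Bracket: H₀ sin φ sin δ + cos φ cos δ sin H₀ = 1.4643×-0.87462×0.05880 + 0.48481×0.99827×0.99434 = -0.075306 + 0.481232 = 0.405926.
Q̄ = (S₀/π) × [bracket] = (1361/π) × 0.405926 = 175.86 W/m².
Ratio Q̄_A / Q̄_B = 388.55 / 175.86 = 2.209.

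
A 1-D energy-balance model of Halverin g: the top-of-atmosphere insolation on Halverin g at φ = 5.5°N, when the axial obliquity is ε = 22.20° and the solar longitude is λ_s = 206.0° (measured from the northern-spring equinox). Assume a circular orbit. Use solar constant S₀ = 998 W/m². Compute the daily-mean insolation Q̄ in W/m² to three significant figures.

Solar declination: sin δ = sin ε · sin λ_s = sin 22.20° × sin 206.0° = -0.16563, so δ = -9.534°.
cos H₀ = −tan(+5.5°) tan(-9.534°) = 0.0162, H₀ = 1.5546 rad.
Bracket: H₀ sin φ sin δ + cos φ cos δ sin H₀ = 1.5546×0.09585×-0.16563 + 0.99540×0.98619×0.99987 = -0.024680 + 0.981526 = 0.956846.
Q̄ = (S₀/π) × [bracket] = (998/π) × 0.956846 = 304.0 W/m².

Q̄ ≈ 304 W/m²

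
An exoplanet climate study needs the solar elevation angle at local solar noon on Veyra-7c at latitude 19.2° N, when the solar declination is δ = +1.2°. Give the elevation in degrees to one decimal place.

At local noon the hour angle is zero, so the zenith angle equals |φ − δ| = |+19.2° − (+1.200°)| = 18.000°.
Elevation = 90° − 18.000° = 72.0°.

72.0°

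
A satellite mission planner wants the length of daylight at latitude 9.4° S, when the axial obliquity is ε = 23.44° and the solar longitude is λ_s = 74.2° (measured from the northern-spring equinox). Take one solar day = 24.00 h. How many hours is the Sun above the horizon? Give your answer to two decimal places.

11.48 h

Solar declination: sin δ = sin ε · sin λ_s = sin 23.44° × sin 74.2° = 0.38276, so δ = +22.505°.
cos H₀ = −tan φ · tan δ = −tan(-9.4°) × tan(+22.505°) = 0.0686, so H₀ = 1.5022 rad = 86.07°.
Daylight = 2H₀/(2π) × 24.00 h = (1.5022/π) × 24.00 = 11.48 h.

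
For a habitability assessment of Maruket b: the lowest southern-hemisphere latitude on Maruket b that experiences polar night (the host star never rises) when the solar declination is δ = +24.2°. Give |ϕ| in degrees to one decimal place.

Polar night requires cos h₀ = −tan ϕ tan δ ≥ 1, i.e. tan ϕ tan δ ≤ −1.
The boundary is |tan ϕ| · |tan δ| = 1, so |ϕ| = 90° − |δ| = 90° − 24.2° = 65.8° in the southern hemisphere.

|ϕ| = 65.8°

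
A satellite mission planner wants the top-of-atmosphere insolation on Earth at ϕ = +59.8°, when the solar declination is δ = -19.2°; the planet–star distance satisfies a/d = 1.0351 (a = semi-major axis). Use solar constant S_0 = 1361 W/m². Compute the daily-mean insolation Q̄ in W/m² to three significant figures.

Q̄ ≈ 54.1 W/m²

cos h₀ = −tan(+59.8°) tan(-19.200°) = 0.5983, h₀ = 0.9294 rad.
Bracket: h₀ sin ϕ sin δ + cos ϕ cos δ sin h₀ = 0.9294×0.86427×-0.32887 + 0.50302×0.94438×0.80125 = -0.264166 + 0.380627 = 0.116461.
Inverse-square distance factor (a/d)² = 1.0351² = 1.071432.
Q̄ = (S_0/π) × 1.071432 × [bracket] = (1361/π) × 1.071432 × 0.116461 = 54.06 W/m².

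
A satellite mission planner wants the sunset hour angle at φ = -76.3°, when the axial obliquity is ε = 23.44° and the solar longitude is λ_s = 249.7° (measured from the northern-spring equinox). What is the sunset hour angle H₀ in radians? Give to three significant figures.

H₀ = 3.14 rad

Solar declination: sin δ = sin ε · sin λ_s = sin 23.44° × sin 249.7° = -0.37308, so δ = -21.906°.
Sunrise equation: cos H₀ = −tan φ · tan δ = -1.6495 ≤ −1, so the Sun never sets (polar day) and H₀ = π.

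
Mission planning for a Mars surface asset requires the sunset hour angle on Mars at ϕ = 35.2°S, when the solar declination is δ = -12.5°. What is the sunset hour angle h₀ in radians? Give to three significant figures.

cos h₀ = −tan ϕ · tan δ = −tan(-35.2°) × tan(-12.500°) = -0.1564, so h₀ = 1.7278 rad = 99.00°.

h₀ = 1.73 rad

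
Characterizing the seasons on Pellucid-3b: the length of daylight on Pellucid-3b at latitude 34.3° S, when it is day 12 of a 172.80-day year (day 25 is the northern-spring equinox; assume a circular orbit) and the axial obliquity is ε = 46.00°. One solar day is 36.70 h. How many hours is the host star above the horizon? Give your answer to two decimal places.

Solar longitude: λ_s = 360° × (12 − 25)/172.80 = -27.083°, i.e. -27.083° + 360° = 332.917°.
sin δ = sin 46.00° × sin 332.917° = -0.32751, so δ = -19.117°.
cos H₀ = −tan φ · tan δ = −tan(-34.3°) × tan(-19.117°) = -0.2364, so H₀ = 1.8095 rad = 103.68°.
Daylight = 2H₀/(2π) × 36.70 h = (1.8095/π) × 36.70 = 21.14 h.

21.14 h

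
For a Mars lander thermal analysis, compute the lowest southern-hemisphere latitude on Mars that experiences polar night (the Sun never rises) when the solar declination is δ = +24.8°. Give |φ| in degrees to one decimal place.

|φ| = 65.2°

Polar night requires cos H₀ = −tan φ tan δ ≥ 1, i.e. tan φ tan δ ≤ −1.
The boundary is |tan φ| · |tan δ| = 1, so |φ| = 90° − |δ| = 90° − 24.8° = 65.2° in the southern hemisphere.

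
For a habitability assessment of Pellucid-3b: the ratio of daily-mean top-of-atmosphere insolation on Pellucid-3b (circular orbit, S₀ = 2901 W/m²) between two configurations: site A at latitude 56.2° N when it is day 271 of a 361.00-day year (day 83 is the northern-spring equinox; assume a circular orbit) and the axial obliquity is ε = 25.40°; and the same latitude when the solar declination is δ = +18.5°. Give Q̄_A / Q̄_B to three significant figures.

Q̄_A / Q̄_B ≈ 0.480

— Configuration A (φ=+56.2°):
Solar longitude: λ_s = 360° × (271 − 83)/361.00 = 187.479°.
sin δ = sin 25.40° × sin 187.479° = -0.05583, so δ = -3.201°.
cos H₀ = −tan(+56.2°) tan(-3.201°) = 0.0835, H₀ = 1.4872 rad.
Bracket: H₀ sin φ sin δ + cos φ cos δ sin H₀ = 1.4872×0.83098×-0.05583 + 0.55630×0.99844×0.99651 = -0.068997 + 0.553494 = 0.484497.
Q̄ = (S₀/π) × [bracket] = (2901/π) × 0.484497 = 447.39 W/m².
— Configuration B (φ=+56.2°):
cos H₀ = −tan(+56.2°) tan(+18.500°) = -0.4998, H₀ = 2.0942 rad.
Bracket: H₀ sin φ sin δ + cos φ cos δ sin H₀ = 2.0942×0.83098×0.31730 + 0.55630×0.94832×0.86613 = 0.552178 + 0.456927 = 1.009105.
Q̄ = (S₀/π) × [bracket] = (2901/π) × 1.009105 = 931.82 W/m².
Ratio Q̄_A / Q̄_B = 447.39 / 931.82 = 0.4801.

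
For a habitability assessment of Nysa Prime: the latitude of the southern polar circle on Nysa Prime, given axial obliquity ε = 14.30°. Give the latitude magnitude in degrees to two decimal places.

The polar circle is the lowest latitude that experiences at least one full rotation of continuous darkness at the northern-summer solstice; it lies at |φ| = 90° − ε = 90° − 14.30° = 75.70°.

75.70°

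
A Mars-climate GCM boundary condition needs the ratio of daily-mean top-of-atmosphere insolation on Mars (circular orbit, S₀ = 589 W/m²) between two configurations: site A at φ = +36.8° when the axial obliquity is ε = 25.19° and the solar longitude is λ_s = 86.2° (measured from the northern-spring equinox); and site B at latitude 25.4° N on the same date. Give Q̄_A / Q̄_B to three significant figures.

Q̄_A / Q̄_B ≈ 1.04

— Configuration A (φ=+36.8°):
Solar declination: sin δ = sin ε · sin λ_s = sin 25.19° × sin 86.2° = 0.42469, so δ = +25.131°.
cos H₀ = −tan(+36.8°) tan(+25.131°) = -0.3509, H₀ = 1.9294 rad.
Bracket: H₀ sin φ sin δ + cos φ cos δ sin H₀ = 1.9294×0.59902×0.42469 + 0.80073×0.90534×0.93640 = 0.490835 + 0.678827 = 1.169662.
Q̄ = (S₀/π) × [bracket] = (589/π) × 1.169662 = 219.29 W/m².
— Configuration B (φ=+25.4°):
cos H₀ = −tan(+25.4°) tan(+25.131°) = -0.2227, H₀ = 1.7954 rad.
Bracket: H₀ sin φ sin δ + cos φ cos δ sin H₀ = 1.7954×0.42894×0.42469 + 0.90334×0.90534×0.97488 = 0.327062 + 0.797286 = 1.124348.
Q̄ = (S₀/π) × [bracket] = (589/π) × 1.124348 = 210.80 W/m².
Ratio Q̄_A / Q̄_B = 219.29 / 210.80 = 1.040.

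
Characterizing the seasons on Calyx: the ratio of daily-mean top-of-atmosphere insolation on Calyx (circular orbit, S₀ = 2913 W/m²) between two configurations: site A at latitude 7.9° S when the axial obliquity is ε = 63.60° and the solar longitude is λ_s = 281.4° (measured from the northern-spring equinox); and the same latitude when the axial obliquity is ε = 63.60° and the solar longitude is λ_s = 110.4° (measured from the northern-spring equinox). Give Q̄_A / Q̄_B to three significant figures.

— Configuration A (φ=-7.9°):
Solar declination: sin δ = sin ε · sin λ_s = sin 63.60° × sin 281.4° = -0.87804, so δ = -61.407°.
cos H₀ = −tan(-7.9°) tan(-61.407°) = -0.2546, H₀ = 1.8282 rad.
Bracket: H₀ sin φ sin δ + cos φ cos δ sin H₀ = 1.8282×-0.13744×-0.87804 + 0.99051×0.47859×0.96705 = 0.220623 + 0.458428 = 0.679051.
Q̄ = (S₀/π) × [bracket] = (2913/π) × 0.679051 = 629.64 W/m².
— Configuration B (φ=-7.9°):
Solar declination: sin δ = sin ε · sin λ_s = sin 63.60° × sin 110.4° = 0.83953, so δ = +57.091°.
cos H₀ = −tan(-7.9°) tan(+57.091°) = 0.2144, H₀ = 1.3547 rad.
Bracket: H₀ sin φ sin δ + cos φ cos δ sin H₀ = 1.3547×-0.13744×0.83953 + 0.99051×0.54331×0.97674 = -0.156312 + 0.525637 = 0.369325.
Q̄ = (S₀/π) × [bracket] = (2913/π) × 0.369325 = 342.45 W/m².
Ratio Q̄_A / Q̄_B = 629.64 / 342.45 = 1.839.

Q̄_A / Q̄_B ≈ 1.84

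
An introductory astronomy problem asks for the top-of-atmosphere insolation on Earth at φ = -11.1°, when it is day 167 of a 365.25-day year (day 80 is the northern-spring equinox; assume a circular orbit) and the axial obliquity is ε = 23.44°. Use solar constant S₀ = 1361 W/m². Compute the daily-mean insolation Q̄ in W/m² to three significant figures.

Solar longitude: λ_s = 360° × (167 − 80)/365.25 = 85.749°.
sin δ = sin 23.44° × sin 85.749° = 0.39669, so δ = +23.372°.
cos H₀ = −tan(-11.1°) tan(+23.372°) = 0.0848, H₀ = 1.4859 rad.
Bracket: H₀ sin φ sin δ + cos φ cos δ sin H₀ = 1.4859×-0.19252×0.39669 + 0.98129×0.91795×0.99640 = -0.113479 + 0.897532 = 0.784053.
Q̄ = (S₀/π) × [bracket] = (1361/π) × 0.784053 = 339.7 W/m².

Q̄ ≈ 340 W/m²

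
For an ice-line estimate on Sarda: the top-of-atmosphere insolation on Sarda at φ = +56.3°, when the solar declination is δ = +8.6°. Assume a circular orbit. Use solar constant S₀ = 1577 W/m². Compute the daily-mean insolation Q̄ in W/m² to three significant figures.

cos H₀ = −tan(+56.3°) tan(+8.600°) = -0.2268, H₀ = 1.7996 rad.
Bracket: H₀ sin φ sin δ + cos φ cos δ sin H₀ = 1.7996×0.83195×0.14954 + 0.55484×0.98876×0.97395 = 0.223888 + 0.534312 = 0.758200.
Q̄ = (S₀/π) × [bracket] = (1577/π) × 0.758200 = 380.6 W/m².

Q̄ ≈ 381 W/m²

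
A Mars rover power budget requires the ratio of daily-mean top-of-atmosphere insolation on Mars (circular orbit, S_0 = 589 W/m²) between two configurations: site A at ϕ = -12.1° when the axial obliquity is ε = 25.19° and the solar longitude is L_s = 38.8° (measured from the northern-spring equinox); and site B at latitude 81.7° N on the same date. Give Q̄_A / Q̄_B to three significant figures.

Q̄_A / Q̄_B ≈ 1.03

— Configuration A (ϕ=-12.1°):
Solar declination: sin δ = sin ε · sin L_s = sin 25.19° × sin 38.8° = 0.26670, so δ = +15.468°.
cos h₀ = −tan(-12.1°) tan(+15.468°) = 0.0593, h₀ = 1.5114 rad.
Bracket: h₀ sin ϕ sin δ + cos ϕ cos δ sin h₀ = 1.5114×-0.20962×0.26670 + 0.97778×0.96378×0.99824 = -0.084496 + 0.940706 = 0.856210.
Q̄ = (S_0/π) × [bracket] = (589/π) × 0.856210 = 160.53 W/m².
— Configuration B (ϕ=+81.7°):
cos h₀ = −tan(+81.7°) tan(+15.468°) = -1.8968 ≤ −1 ⇒ polar day, h₀ = π.
Bracket: h₀ sin ϕ sin δ + cos ϕ cos δ sin h₀ = 3.1416×0.98953×0.26670 + 0.14436×0.96378×0.00000 = 0.829092 + 0.000000 = 0.829092.
Q̄ = (S_0/π) × [bracket] = (589/π) × 0.829092 = 155.44 W/m².
Ratio Q̄_A / Q̄_B = 160.53 / 155.44 = 1.033.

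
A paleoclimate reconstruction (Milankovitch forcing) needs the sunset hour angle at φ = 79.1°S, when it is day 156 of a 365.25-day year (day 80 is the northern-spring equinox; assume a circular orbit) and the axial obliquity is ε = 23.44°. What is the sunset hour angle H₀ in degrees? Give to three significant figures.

H₀ = 0.00°

Solar longitude: λ_s = 360° × (156 − 80)/365.25 = 74.908°.
sin δ = sin 23.44° × sin 74.908° = 0.38407, so δ = +22.586°.
cos H₀ = −tan φ · tan δ = 2.1601 ≥ 1, so the Sun never rises (polar night) and H₀ = 0.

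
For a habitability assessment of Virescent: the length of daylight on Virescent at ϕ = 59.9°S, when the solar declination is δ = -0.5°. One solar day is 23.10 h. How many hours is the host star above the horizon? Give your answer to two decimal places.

11.66 h

cos h₀ = −tan ϕ · tan δ = −tan(-59.9°) × tan(-0.500°) = -0.0151, so h₀ = 1.5859 rad = 90.86°.
Daylight = 2h₀/(2π) × 23.10 h = (1.5859/π) × 23.10 = 11.66 h.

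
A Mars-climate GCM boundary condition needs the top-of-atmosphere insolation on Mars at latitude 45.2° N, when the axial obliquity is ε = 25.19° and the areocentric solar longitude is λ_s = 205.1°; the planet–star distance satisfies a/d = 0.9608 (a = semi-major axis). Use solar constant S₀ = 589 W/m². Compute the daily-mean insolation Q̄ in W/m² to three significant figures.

sin δ = sin 25.19° × sin 205.1° = -0.18055, so δ = -10.402°.
cos H₀ = −tan(+45.2°) tan(-10.402°) = 0.1849, H₀ = 1.3849 rad.
Bracket: H₀ sin φ sin δ + cos φ cos δ sin H₀ = 1.3849×0.70957×-0.18055 + 0.70463×0.98357×0.98277 = -0.177424 + 0.681112 = 0.503688.
Inverse-square distance factor (a/d)² = 0.9608² = 0.923137.
Q̄ = (S₀/π) × 0.923137 × [bracket] = (589/π) × 0.923137 × 0.503688 = 87.18 W/m².

Q̄ ≈ 87.2 W/m²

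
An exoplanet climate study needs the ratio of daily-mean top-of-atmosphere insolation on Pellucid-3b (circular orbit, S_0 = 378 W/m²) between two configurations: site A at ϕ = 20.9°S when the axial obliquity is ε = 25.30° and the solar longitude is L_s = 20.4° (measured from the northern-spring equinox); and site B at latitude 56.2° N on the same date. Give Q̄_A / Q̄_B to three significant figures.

Q̄_A / Q̄_B ≈ 1.11

— Configuration A (ϕ=-20.9°):
Solar declination: sin δ = sin ε · sin L_s = sin 25.30° × sin 20.4° = 0.14897, so δ = +8.567°.
cos h₀ = −tan(-20.9°) tan(+8.567°) = 0.0575, h₀ = 1.5132 rad.
Bracket: h₀ sin ϕ sin δ + cos ϕ cos δ sin h₀ = 1.5132×-0.35674×0.14897 + 0.93420×0.98884×0.99834 = -0.080417 + 0.922241 = 0.841824.
Q̄ = (S_0/π) × [bracket] = (378/π) × 0.841824 = 101.29 W/m².
— Configuration B (ϕ=+56.2°):
cos h₀ = −tan(+56.2°) tan(+8.567°) = -0.2250, h₀ = 1.7978 rad.
Bracket: h₀ sin ϕ sin δ + cos ϕ cos δ sin h₀ = 1.7978×0.83098×0.14897 + 0.55630×0.98884×0.97435 = 0.222552 + 0.535982 = 0.758534.
Q̄ = (S_0/π) × [bracket] = (378/π) × 0.758534 = 91.268 W/m².
Ratio Q̄_A / Q̄_B = 101.29 / 91.268 = 1.110.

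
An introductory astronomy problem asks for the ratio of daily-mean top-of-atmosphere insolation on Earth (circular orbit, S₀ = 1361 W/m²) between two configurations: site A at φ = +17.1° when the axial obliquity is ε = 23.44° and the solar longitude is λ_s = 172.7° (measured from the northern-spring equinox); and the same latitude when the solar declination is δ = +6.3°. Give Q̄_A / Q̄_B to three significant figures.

Q̄_A / Q̄_B ≈ 0.977

— Configuration A (φ=+17.1°):
Solar declination: sin δ = sin ε · sin λ_s = sin 23.44° × sin 172.7° = 0.05054, so δ = +2.897°.
cos H₀ = −tan(+17.1°) tan(+2.897°) = -0.0156, H₀ = 1.5864 rad.
Bracket: H₀ sin φ sin δ + cos φ cos δ sin H₀ = 1.5864×0.29404×0.05054 + 0.95579×0.99872×0.99988 = 0.023575 + 0.954452 = 0.978027.
Q̄ = (S₀/π) × [bracket] = (1361/π) × 0.978027 = 423.70 W/m².
— Configuration B (φ=+17.1°):
cos H₀ = −tan(+17.1°) tan(+6.300°) = -0.0340, H₀ = 1.6048 rad.
Bracket: H₀ sin φ sin δ + cos φ cos δ sin H₀ = 1.6048×0.29404×0.10973 + 0.95579×0.99396×0.99942 = 0.051779 + 0.949466 = 1.001245.
Q̄ = (S₀/π) × [bracket] = (1361/π) × 1.001245 = 433.76 W/m².
Ratio Q̄_A / Q̄_B = 423.70 / 433.76 = 0.9768.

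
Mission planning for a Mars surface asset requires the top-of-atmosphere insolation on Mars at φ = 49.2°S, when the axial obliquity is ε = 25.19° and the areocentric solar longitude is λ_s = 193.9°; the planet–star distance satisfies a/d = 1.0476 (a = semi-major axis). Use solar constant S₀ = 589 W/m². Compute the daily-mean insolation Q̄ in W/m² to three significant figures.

Q̄ ≈ 160 W/m²

sin δ = sin 25.19° × sin 193.9° = -0.10225, so δ = -5.869°.
cos H₀ = −tan(-49.2°) tan(-5.869°) = -0.1191, H₀ = 1.6902 rad.
Bracket: H₀ sin φ sin δ + cos φ cos δ sin H₀ = 1.6902×-0.75700×-0.10225 + 0.65342×0.99476×0.99288 = 0.130827 + 0.645368 = 0.776195.
Inverse-square distance factor (a/d)² = 1.0476² = 1.097466.
Q̄ = (S₀/π) × 1.097466 × [bracket] = (589/π) × 1.097466 × 0.776195 = 159.7 W/m².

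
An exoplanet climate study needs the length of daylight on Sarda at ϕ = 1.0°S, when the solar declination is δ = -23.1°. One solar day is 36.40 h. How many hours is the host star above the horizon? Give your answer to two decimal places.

cos h₀ = −tan ϕ · tan δ = −tan(-1.0°) × tan(-23.100°) = -0.0074, so h₀ = 1.5782 rad = 90.43°.
Daylight = 2h₀/(2π) × 36.40 h = (1.5782/π) × 36.40 = 18.29 h.

18.29 h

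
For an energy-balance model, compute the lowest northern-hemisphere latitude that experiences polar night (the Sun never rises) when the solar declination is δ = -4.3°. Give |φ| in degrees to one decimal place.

Polar night requires cos H₀ = −tan φ tan δ ≥ 1, i.e. tan φ tan δ ≤ −1.
The boundary is |tan φ| · |tan δ| = 1, so |φ| = 90° − |δ| = 90° − 4.3° = 85.7° in the northern hemisphere.

|φ| = 85.7°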